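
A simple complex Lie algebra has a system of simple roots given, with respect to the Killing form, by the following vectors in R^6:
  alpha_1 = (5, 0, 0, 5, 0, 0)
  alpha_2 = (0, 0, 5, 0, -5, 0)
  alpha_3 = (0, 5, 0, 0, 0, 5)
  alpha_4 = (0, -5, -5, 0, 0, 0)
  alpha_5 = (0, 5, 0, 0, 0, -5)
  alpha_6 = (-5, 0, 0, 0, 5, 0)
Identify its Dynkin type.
type D_6

Compute the Cartan integers a_ij = 2(alpha_i, alpha_j)/(alpha_j, alpha_j); the resulting 6x6 Cartan matrix is
[[2, 0, 0, 0, 0, -1], [0, 2, 0, -1, 0, -1], [0, 0, 2, -1, 0, 0], [0, -1, -1, 2, -1, 0], [0, 0, 0, -1, 2, 0], [-1, -1, 0, 0, 0, 2]].
All simple roots have the same length, so the diagram is simply laced. The associated Dynkin diagram is a chain of 4 nodes with a fork of two nodes at one end (D_6), so the type is D_6 (the algebra so(12)).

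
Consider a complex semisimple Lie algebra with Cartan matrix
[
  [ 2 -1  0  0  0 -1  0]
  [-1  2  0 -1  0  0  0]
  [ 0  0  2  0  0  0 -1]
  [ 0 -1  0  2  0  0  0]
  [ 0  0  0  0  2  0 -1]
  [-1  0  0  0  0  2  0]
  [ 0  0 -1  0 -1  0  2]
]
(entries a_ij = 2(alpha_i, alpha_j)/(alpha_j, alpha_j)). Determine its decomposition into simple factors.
A3 + A4

The diagram associated to this matrix has two connected components: the simple roots {alpha_3, alpha_5, alpha_7} form a chain of 3 nodes with single edges (A_3), and {alpha_1, alpha_2, alpha_4, alpha_6} form a chain of 4 nodes with single edges (A_4). A semisimple Lie algebra decomposes uniquely as the direct sum of simple ideals, one per connected component of its Dynkin diagram, so g ≅ A_3 ⊕ A_4 (dimension 15 + 24 = 39).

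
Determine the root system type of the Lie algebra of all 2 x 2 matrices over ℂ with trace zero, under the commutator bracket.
This is sl(2), which has dimension 2^2 - 1 = 3 and rank 2 - 1 = 1 (a Cartan subalgebra is the diagonal traceless matrices). In the classification of classical Lie algebras, the special linear algebra sl(n+1) has type A_n; here n = 1, so the Dynkin diagram is a chain of 1 nodes with single edges (A_1). Hence the type is A_1.

A_1 (sl(2))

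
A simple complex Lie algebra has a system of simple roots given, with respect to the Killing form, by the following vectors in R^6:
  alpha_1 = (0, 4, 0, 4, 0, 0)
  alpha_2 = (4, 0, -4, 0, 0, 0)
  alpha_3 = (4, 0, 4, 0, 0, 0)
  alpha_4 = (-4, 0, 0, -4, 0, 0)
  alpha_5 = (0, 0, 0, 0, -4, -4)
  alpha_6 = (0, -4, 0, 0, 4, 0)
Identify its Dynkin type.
type D_6

Compute the Cartan integers a_ij = 2(alpha_i, alpha_j)/(alpha_j, alpha_j); the resulting 6x6 Cartan matrix is
[[2, 0, 0, -1, 0, -1], [0, 2, 0, -1, 0, 0], [0, 0, 2, -1, 0, 0], [-1, -1, -1, 2, 0, 0], [0, 0, 0, 0, 2, -1], [-1, 0, 0, 0, -1, 2]].
All simple roots have the same length, so the diagram is simply laced. The associated Dynkin diagram is a chain of 4 nodes with a fork of two nodes at one end (D_6), so the type is D_6 (the algebra so(12)).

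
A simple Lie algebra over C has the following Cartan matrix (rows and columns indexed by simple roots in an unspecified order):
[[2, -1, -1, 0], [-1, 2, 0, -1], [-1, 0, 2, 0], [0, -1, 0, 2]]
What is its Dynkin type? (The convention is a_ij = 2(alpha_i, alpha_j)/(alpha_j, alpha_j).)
type A_4

The matrix has rank 4 with 2's on the diagonal. Reading the off-diagonal entries as Dynkin edges (a single edge where a_ij = a_ji = -1; a double or triple edge where a_ij * a_ji = 2 or 3), the diagram is a chain of 4 nodes with single edges (A_4). One simple-root ordering that puts it in standard form is (alpha_4, alpha_2, alpha_1, alpha_3). So the algebra is type A_4, i.e. sl(5).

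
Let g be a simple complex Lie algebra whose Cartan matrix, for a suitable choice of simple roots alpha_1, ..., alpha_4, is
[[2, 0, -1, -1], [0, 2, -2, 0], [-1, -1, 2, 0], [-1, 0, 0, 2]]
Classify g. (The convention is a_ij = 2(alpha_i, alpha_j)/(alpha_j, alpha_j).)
C_4

The matrix has rank 4 with 2's on the diagonal. Reading the off-diagonal entries as Dynkin edges (a single edge where a_ij = a_ji = -1; a double or triple edge where a_ij * a_ji = 2 or 3), the diagram is a chain of 4 nodes with a double edge at one end; the terminal node there is the unique long simple root (C_4). One simple-root ordering that puts it in standard form is (alpha_4, alpha_1, alpha_3, alpha_2). So the algebra is type C_4, i.e. sp(8).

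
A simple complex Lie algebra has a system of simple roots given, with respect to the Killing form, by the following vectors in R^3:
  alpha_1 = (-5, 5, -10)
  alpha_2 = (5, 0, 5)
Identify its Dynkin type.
Compute the Cartan integers a_ij = 2(alpha_i, alpha_j)/(alpha_j, alpha_j); the resulting 2x2 Cartan matrix is
[[2, -3], [-1, 2]].
The roots have two lengths (squared-length ratio 3:1); the short ones are alpha_{2}. The associated Dynkin diagram is two nodes joined by a triple edge (G_2), so the type is G_2.

G2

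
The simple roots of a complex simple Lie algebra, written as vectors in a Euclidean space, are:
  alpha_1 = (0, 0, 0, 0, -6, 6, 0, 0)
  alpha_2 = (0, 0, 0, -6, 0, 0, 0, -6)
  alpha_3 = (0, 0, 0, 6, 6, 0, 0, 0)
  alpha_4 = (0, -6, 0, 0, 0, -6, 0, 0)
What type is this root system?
A_4

Compute the Cartan integers a_ij = 2(alpha_i, alpha_j)/(alpha_j, alpha_j); the resulting 4x4 Cartan matrix is
[[2, 0, -1, -1], [0, 2, -1, 0], [-1, -1, 2, 0], [-1, 0, 0, 2]].
All simple roots have the same length, so the diagram is simply laced. The associated Dynkin diagram is a chain of 4 nodes with single edges (A_4), so the type is A_4 (the algebra sl(5)).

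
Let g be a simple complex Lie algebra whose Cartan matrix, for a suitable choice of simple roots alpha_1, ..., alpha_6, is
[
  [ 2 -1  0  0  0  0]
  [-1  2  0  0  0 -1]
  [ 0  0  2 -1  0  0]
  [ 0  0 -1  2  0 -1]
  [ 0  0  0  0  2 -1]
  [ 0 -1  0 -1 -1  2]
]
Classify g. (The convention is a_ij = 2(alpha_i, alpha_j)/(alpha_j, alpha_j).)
The matrix has rank 6 with 2's on the diagonal. Reading the off-diagonal entries as Dynkin edges (a single edge where a_ij = a_ji = -1; a double or triple edge where a_ij * a_ji = 2 or 3), the diagram is a chain of 5 nodes with one extra node attached to the third node from one end (E_6). One simple-root ordering that puts it in standard form is (alpha_1, alpha_5, alpha_2, alpha_6, alpha_4, alpha_3). So the algebra is type E_6.

E_6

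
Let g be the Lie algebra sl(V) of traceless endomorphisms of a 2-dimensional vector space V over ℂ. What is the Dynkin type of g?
This is sl(2), which has dimension 2^2 - 1 = 3 and rank 2 - 1 = 1 (a Cartan subalgebra is the diagonal traceless matrices). In the classification of classical Lie algebras, the special linear algebra sl(n+1) has type A_n; here n = 1, so the Dynkin diagram is a chain of 1 nodes with single edges (A_1). Hence the type is A_1.

type A_1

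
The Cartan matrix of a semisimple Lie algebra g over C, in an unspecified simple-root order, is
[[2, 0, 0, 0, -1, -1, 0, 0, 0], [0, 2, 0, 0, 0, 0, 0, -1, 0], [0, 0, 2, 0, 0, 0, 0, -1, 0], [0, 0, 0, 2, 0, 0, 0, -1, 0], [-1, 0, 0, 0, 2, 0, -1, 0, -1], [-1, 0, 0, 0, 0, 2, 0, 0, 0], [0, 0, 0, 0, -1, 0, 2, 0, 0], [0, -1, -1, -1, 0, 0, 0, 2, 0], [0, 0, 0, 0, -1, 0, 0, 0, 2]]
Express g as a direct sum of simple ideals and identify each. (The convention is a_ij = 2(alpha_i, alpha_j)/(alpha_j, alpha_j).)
The diagram associated to this matrix has two connected components: the simple roots {alpha_2, alpha_3, alpha_4, alpha_8} form a chain of 2 nodes with a fork of two nodes at one end (D_4), and {alpha_1, alpha_5, alpha_6, alpha_7, alpha_9} form a chain of 3 nodes with a fork of two nodes at one end (D_5). A semisimple Lie algebra decomposes uniquely as the direct sum of simple ideals, one per connected component of its Dynkin diagram, so g ≅ D_4 ⊕ D_5 (dimension 28 + 45 = 73).

D_4 (so(8)) ⊕ D_5 (so(10))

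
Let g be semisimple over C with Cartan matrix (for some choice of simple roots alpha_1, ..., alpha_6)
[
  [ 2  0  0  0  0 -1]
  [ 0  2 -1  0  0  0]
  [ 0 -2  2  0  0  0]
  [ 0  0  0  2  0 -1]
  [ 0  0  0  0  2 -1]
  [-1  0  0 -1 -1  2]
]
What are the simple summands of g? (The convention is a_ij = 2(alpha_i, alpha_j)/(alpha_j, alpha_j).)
B2 ⊕ D4

The diagram associated to this matrix has two connected components: the simple roots {alpha_2, alpha_3} form a chain of 2 nodes with a double edge at one end; the terminal node there is the unique short simple root (B_2), and {alpha_1, alpha_4, alpha_5, alpha_6} form a chain of 2 nodes with a fork of two nodes at one end (D_4). A semisimple Lie algebra decomposes uniquely as the direct sum of simple ideals, one per connected component of its Dynkin diagram, so g ≅ B_2 ⊕ D_4 (dimension 10 + 28 = 38).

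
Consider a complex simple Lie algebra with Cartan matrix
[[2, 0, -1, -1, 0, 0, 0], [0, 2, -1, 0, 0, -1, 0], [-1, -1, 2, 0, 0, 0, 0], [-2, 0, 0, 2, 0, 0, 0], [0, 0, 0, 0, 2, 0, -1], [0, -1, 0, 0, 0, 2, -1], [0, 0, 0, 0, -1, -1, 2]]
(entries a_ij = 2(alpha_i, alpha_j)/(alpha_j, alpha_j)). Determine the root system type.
The matrix has rank 7 with 2's on the diagonal. Reading the off-diagonal entries as Dynkin edges (a single edge where a_ij = a_ji = -1; a double or triple edge where a_ij * a_ji = 2 or 3), the diagram is a chain of 7 nodes with a double edge at one end; the terminal node there is the unique long simple root (C_7). One simple-root ordering that puts it in standard form is (alpha_5, alpha_7, alpha_6, alpha_2, alpha_3, alpha_1, alpha_4). So the algebra is type C_7, i.e. sp(14).

C7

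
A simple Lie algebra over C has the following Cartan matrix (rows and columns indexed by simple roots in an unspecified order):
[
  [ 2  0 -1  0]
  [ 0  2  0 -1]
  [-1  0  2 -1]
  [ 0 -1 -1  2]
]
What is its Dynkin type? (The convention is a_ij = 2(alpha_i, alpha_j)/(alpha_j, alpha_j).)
A_4 (sl(5))

The matrix has rank 4 with 2's on the diagonal. Reading the off-diagonal entries as Dynkin edges (a single edge where a_ij = a_ji = -1; a double or triple edge where a_ij * a_ji = 2 or 3), the diagram is a chain of 4 nodes with single edges (A_4). One simple-root ordering that puts it in standard form is (alpha_2, alpha_4, alpha_3, alpha_1). So the algebra is type A_4, i.e. sl(5).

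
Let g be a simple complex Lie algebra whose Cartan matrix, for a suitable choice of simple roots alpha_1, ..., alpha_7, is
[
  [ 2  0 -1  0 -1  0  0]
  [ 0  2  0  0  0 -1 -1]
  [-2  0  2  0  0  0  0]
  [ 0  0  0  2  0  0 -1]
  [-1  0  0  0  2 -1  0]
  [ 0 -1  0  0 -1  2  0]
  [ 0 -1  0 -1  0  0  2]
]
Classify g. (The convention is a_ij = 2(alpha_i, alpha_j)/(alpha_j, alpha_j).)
The matrix has rank 7 with 2's on the diagonal. Reading the off-diagonal entries as Dynkin edges (a single edge where a_ij = a_ji = -1; a double or triple edge where a_ij * a_ji = 2 or 3), the diagram is a chain of 7 nodes with a double edge at one end; the terminal node there is the unique long simple root (C_7). One simple-root ordering that puts it in standard form is (alpha_4, alpha_7, alpha_2, alpha_6, alpha_5, alpha_1, alpha_3). So the algebra is type C_7, i.e. sp(14).

type C_7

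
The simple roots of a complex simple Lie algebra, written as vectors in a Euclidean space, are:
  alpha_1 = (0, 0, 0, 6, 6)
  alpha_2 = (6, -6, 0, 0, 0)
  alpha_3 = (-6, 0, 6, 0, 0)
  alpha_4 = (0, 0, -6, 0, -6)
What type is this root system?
type A_4

Compute the Cartan integers a_ij = 2(alpha_i, alpha_j)/(alpha_j, alpha_j); the resulting 4x4 Cartan matrix is
[[2, 0, 0, -1], [0, 2, -1, 0], [0, -1, 2, -1], [-1, 0, -1, 2]].
All simple roots have the same length, so the diagram is simply laced. The associated Dynkin diagram is a chain of 4 nodes with single edges (A_4), so the type is A_4 (the algebra sl(5)).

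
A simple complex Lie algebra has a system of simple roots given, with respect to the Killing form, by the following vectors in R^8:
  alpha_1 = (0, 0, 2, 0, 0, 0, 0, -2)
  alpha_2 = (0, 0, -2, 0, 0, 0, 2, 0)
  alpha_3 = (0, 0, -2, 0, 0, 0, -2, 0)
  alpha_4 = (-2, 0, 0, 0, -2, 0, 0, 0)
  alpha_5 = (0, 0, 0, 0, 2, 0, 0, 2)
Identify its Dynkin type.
Compute the Cartan integers a_ij = 2(alpha_i, alpha_j)/(alpha_j, alpha_j); the resulting 5x5 Cartan matrix is
[[2, -1, -1, 0, -1], [-1, 2, 0, 0, 0], [-1, 0, 2, 0, 0], [0, 0, 0, 2, -1], [-1, 0, 0, -1, 2]].
All simple roots have the same length, so the diagram is simply laced. The associated Dynkin diagram is a chain of 3 nodes with a fork of two nodes at one end (D_5), so the type is D_5 (the algebra so(10)).

D_5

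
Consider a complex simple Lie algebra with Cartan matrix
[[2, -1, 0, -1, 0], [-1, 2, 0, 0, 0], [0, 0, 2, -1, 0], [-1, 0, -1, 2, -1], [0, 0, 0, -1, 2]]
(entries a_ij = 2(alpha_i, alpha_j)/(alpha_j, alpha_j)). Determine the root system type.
The matrix has rank 5 with 2's on the diagonal. Reading the off-diagonal entries as Dynkin edges (a single edge where a_ij = a_ji = -1; a double or triple edge where a_ij * a_ji = 2 or 3), the diagram is a chain of 3 nodes with a fork of two nodes at one end (D_5). One simple-root ordering that puts it in standard form is (alpha_2, alpha_1, alpha_4, alpha_3, alpha_5). So the algebra is type D_5, i.e. so(10).

type D_5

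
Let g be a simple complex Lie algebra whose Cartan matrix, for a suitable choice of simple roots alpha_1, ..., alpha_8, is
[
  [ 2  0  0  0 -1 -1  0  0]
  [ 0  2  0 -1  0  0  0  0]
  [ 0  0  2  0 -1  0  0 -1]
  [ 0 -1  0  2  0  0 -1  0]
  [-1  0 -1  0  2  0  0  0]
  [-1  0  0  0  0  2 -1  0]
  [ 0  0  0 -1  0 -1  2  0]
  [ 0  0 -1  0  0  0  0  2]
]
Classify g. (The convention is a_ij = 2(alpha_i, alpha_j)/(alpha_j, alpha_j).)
The matrix has rank 8 with 2's on the diagonal. Reading the off-diagonal entries as Dynkin edges (a single edge where a_ij = a_ji = -1; a double or triple edge where a_ij * a_ji = 2 or 3), the diagram is a chain of 8 nodes with single edges (A_8). One simple-root ordering that puts it in standard form is (alpha_2, alpha_4, alpha_7, alpha_6, alpha_1, alpha_5, alpha_3, alpha_8). So the algebra is type A_8, i.e. sl(9).

type A_8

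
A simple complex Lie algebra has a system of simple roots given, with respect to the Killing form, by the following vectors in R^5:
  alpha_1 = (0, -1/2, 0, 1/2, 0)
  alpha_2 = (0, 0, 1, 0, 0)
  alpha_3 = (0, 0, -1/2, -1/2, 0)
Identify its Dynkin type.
Compute the Cartan integers a_ij = 2(alpha_i, alpha_j)/(alpha_j, alpha_j); the resulting 3x3 Cartan matrix is
[[2, 0, -1], [0, 2, -2], [-1, -1, 2]].
The roots have two lengths (squared-length ratio 2:1); the short ones are alpha_{1,3}. The associated Dynkin diagram is a chain of 3 nodes with a double edge at one end; the terminal node there is the unique long simple root (C_3), so the type is C_3 (the algebra sp(6)).

C_3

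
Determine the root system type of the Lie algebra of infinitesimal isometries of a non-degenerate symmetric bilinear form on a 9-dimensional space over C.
This is so(9) with 9 odd, which has dimension 9(9-1)/2 = 36 and rank (9-1)/2 = 4. In the classification of classical Lie algebras, the orthogonal algebra so(2n+1) in an odd number of variables has type B_n; here n = 4, so the Dynkin diagram is a chain of 4 nodes with a double edge at one end; the terminal node there is the unique short simple root (B_4). Hence the type is B_4.

type B_4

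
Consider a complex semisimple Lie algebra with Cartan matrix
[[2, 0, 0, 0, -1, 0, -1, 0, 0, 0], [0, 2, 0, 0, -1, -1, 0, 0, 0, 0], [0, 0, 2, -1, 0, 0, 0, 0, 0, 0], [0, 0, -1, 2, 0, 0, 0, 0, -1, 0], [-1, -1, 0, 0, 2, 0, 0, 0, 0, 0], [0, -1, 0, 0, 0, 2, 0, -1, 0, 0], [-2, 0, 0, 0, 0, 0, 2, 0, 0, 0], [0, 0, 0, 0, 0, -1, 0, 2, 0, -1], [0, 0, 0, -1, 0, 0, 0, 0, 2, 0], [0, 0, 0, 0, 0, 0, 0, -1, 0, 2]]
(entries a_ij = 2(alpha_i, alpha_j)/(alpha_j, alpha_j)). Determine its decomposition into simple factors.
type A_3 + type C_7

The diagram associated to this matrix has two connected components: the simple roots {alpha_3, alpha_4, alpha_9} form a chain of 3 nodes with single edges (A_3), and {alpha_1, alpha_2, alpha_5, alpha_6, alpha_7, alpha_8, alpha_10} form a chain of 7 nodes with a double edge at one end; the terminal node there is the unique long simple root (C_7). A semisimple Lie algebra decomposes uniquely as the direct sum of simple ideals, one per connected component of its Dynkin diagram, so g ≅ A_3 ⊕ C_7 (dimension 15 + 105 = 120).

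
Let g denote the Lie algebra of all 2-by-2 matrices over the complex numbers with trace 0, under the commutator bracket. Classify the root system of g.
type A_1

This is sl(2), which has dimension 2^2 - 1 = 3 and rank 2 - 1 = 1 (a Cartan subalgebra is the diagonal traceless matrices). In the classification of classical Lie algebras, the special linear algebra sl(n+1) has type A_n; here n = 1, so the Dynkin diagram is a chain of 1 nodes with single edges (A_1). Hence the type is A_1.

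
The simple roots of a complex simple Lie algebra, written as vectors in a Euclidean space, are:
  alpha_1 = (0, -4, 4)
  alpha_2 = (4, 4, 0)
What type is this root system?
A_2

Compute the Cartan integers a_ij = 2(alpha_i, alpha_j)/(alpha_j, alpha_j); the resulting 2x2 Cartan matrix is
[[2, -1], [-1, 2]].
All simple roots have the same length, so the diagram is simply laced. The associated Dynkin diagram is a chain of 2 nodes with single edges (A_2), so the type is A_2 (the algebra sl(3)).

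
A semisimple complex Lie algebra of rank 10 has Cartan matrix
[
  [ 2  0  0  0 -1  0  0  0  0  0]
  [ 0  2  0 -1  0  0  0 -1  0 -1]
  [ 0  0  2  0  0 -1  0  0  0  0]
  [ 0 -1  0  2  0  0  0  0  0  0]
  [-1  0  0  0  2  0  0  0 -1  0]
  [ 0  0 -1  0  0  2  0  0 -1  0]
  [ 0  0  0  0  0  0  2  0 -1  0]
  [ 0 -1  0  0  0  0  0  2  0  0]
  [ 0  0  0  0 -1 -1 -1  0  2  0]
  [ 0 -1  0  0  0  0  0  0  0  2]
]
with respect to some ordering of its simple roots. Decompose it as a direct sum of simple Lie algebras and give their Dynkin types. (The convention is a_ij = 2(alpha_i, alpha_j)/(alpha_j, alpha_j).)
The diagram associated to this matrix has two connected components: the simple roots {alpha_2, alpha_4, alpha_8, alpha_10} form a chain of 2 nodes with a fork of two nodes at one end (D_4), and {alpha_1, alpha_3, alpha_5, alpha_6, alpha_7, alpha_9} form a chain of 5 nodes with one extra node attached to the third node from one end (E_6). A semisimple Lie algebra decomposes uniquely as the direct sum of simple ideals, one per connected component of its Dynkin diagram, so g ≅ D_4 ⊕ E_6 (dimension 28 + 78 = 106).

D_4 + E_6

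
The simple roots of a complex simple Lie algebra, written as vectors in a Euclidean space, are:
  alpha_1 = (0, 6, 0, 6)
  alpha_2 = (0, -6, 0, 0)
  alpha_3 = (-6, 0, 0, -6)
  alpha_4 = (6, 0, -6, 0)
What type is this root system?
Compute the Cartan integers a_ij = 2(alpha_i, alpha_j)/(alpha_j, alpha_j); the resulting 4x4 Cartan matrix is
[[2, -2, -1, 0], [-1, 2, 0, 0], [-1, 0, 2, -1], [0, 0, -1, 2]].
The roots have two lengths (squared-length ratio 2:1); the short ones are alpha_{2}. The associated Dynkin diagram is a chain of 4 nodes with a double edge at one end; the terminal node there is the unique short simple root (B_4), so the type is B_4 (the algebra so(9)).

B4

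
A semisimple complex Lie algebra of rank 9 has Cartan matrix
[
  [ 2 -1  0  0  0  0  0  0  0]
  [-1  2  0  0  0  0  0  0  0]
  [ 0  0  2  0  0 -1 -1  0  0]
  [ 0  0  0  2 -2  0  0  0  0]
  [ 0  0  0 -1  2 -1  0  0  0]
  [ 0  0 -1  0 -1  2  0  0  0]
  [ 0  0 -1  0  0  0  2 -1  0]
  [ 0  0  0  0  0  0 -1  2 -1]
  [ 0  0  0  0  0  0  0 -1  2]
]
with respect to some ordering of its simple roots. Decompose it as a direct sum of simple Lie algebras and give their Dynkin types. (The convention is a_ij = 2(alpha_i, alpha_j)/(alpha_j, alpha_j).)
A2 + C7

The diagram associated to this matrix has two connected components: the simple roots {alpha_1, alpha_2} form a chain of 2 nodes with single edges (A_2), and {alpha_3, alpha_4, alpha_5, alpha_6, alpha_7, alpha_8, alpha_9} form a chain of 7 nodes with a double edge at one end; the terminal node there is the unique long simple root (C_7). A semisimple Lie algebra decomposes uniquely as the direct sum of simple ideals, one per connected component of its Dynkin diagram, so g ≅ A_2 ⊕ C_7 (dimension 8 + 105 = 113).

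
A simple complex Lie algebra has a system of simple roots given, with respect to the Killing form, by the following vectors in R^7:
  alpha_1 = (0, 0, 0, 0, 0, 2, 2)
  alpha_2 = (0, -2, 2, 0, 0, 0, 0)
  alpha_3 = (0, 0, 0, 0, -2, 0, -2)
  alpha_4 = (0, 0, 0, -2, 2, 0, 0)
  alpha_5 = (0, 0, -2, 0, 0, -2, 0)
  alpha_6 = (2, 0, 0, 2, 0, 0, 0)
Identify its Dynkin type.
A_6 (sl(7))

Compute the Cartan integers a_ij = 2(alpha_i, alpha_j)/(alpha_j, alpha_j); the resulting 6x6 Cartan matrix is
[[2, 0, -1, 0, -1, 0], [0, 2, 0, 0, -1, 0], [-1, 0, 2, -1, 0, 0], [0, 0, -1, 2, 0, -1], [-1, -1, 0, 0, 2, 0], [0, 0, 0, -1, 0, 2]].
All simple roots have the same length, so the diagram is simply laced. The associated Dynkin diagram is a chain of 6 nodes with single edges (A_6), so the type is A_6 (the algebra sl(7)).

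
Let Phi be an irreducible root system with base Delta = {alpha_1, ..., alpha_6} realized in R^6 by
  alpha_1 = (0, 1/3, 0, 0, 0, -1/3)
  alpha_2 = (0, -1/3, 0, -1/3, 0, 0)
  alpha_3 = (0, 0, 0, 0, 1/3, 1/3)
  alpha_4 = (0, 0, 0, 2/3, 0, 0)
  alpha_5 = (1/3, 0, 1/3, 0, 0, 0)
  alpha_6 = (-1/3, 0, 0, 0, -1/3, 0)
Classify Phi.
C_6 (sp(12))

Compute the Cartan integers a_ij = 2(alpha_i, alpha_j)/(alpha_j, alpha_j); the resulting 6x6 Cartan matrix is
[[2, -1, -1, 0, 0, 0], [-1, 2, 0, -1, 0, 0], [-1, 0, 2, 0, 0, -1], [0, -2, 0, 2, 0, 0], [0, 0, 0, 0, 2, -1], [0, 0, -1, 0, -1, 2]].
The roots have two lengths (squared-length ratio 2:1); the short ones are alpha_{1,2,3,5,6}. The associated Dynkin diagram is a chain of 6 nodes with a double edge at one end; the terminal node there is the unique long simple root (C_6), so the type is C_6 (the algebra sp(12)).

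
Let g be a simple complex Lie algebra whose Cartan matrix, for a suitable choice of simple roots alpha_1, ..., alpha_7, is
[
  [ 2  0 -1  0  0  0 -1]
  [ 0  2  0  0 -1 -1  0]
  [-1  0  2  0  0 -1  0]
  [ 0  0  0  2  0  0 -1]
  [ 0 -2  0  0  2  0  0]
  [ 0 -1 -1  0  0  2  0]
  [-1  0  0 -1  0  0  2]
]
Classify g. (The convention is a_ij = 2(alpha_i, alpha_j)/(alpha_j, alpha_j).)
C_7 (sp(14))

The matrix has rank 7 with 2's on the diagonal. Reading the off-diagonal entries as Dynkin edges (a single edge where a_ij = a_ji = -1; a double or triple edge where a_ij * a_ji = 2 or 3), the diagram is a chain of 7 nodes with a double edge at one end; the terminal node there is the unique long simple root (C_7). One simple-root ordering that puts it in standard form is (alpha_4, alpha_7, alpha_1, alpha_3, alpha_6, alpha_2, alpha_5). So the algebra is type C_7, i.e. sp(14).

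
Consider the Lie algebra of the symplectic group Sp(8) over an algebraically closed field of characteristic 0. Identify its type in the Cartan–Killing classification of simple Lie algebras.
C_4 (sp(8))

This is sp(8), which has dimension 8(8+1)/2 = 36 and rank 8/2 = 4. In the classification of classical Lie algebras, the symplectic algebra sp(2n) has type C_n; here n = 4, so the Dynkin diagram is a chain of 4 nodes with a double edge at one end; the terminal node there is the unique long simple root (C_4). Hence the type is C_4.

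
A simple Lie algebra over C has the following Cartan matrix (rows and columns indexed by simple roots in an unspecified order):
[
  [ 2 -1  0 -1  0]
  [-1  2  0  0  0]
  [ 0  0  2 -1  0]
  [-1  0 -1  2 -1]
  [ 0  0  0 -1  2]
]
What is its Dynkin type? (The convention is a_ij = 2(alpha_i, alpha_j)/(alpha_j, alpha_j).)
The matrix has rank 5 with 2's on the diagonal. Reading the off-diagonal entries as Dynkin edges (a single edge where a_ij = a_ji = -1; a double or triple edge where a_ij * a_ji = 2 or 3), the diagram is a chain of 3 nodes with a fork of two nodes at one end (D_5). One simple-root ordering that puts it in standard form is (alpha_2, alpha_1, alpha_4, alpha_3, alpha_5). So the algebra is type D_5, i.e. so(10).

D5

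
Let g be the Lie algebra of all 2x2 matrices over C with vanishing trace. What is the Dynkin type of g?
This is sl(2), which has dimension 2^2 - 1 = 3 and rank 2 - 1 = 1 (a Cartan subalgebra is the diagonal traceless matrices). In the classification of classical Lie algebras, the special linear algebra sl(n+1) has type A_n; here n = 1, so the Dynkin diagram is a chain of 1 nodes with single edges (A_1). Hence the type is A_1.

A_1 (sl(2))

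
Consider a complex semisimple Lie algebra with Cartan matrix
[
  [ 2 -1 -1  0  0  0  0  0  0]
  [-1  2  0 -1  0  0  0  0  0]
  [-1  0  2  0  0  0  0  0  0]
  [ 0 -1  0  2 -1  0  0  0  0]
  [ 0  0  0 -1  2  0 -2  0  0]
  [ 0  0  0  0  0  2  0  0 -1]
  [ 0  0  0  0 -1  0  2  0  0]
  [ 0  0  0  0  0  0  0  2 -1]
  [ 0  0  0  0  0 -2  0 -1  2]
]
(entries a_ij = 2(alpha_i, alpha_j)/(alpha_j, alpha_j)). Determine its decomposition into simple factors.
The diagram associated to this matrix has two connected components: the simple roots {alpha_6, alpha_8, alpha_9} form a chain of 3 nodes with a double edge at one end; the terminal node there is the unique short simple root (B_3), and {alpha_1, alpha_2, alpha_3, alpha_4, alpha_5, alpha_7} form a chain of 6 nodes with a double edge at one end; the terminal node there is the unique short simple root (B_6). A semisimple Lie algebra decomposes uniquely as the direct sum of simple ideals, one per connected component of its Dynkin diagram, so g ≅ B_3 ⊕ B_6 (dimension 21 + 78 = 99).

B3 ⊕ B6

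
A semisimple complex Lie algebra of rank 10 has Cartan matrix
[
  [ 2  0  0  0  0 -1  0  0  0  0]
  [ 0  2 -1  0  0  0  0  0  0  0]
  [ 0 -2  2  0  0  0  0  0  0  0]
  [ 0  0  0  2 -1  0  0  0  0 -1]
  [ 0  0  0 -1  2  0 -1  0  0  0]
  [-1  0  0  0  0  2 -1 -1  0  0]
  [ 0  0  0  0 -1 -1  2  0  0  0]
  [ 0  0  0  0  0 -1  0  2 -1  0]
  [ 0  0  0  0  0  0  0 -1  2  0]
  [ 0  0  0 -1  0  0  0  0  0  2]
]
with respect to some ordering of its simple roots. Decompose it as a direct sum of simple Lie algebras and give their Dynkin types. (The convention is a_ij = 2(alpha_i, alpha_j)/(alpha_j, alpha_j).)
The diagram associated to this matrix has two connected components: the simple roots {alpha_2, alpha_3} form a chain of 2 nodes with a double edge at one end; the terminal node there is the unique short simple root (B_2), and {alpha_1, alpha_4, alpha_5, alpha_6, alpha_7, alpha_8, alpha_9, alpha_10} form a chain of 7 nodes with one extra node attached to the third node from one end (E_8). A semisimple Lie algebra decomposes uniquely as the direct sum of simple ideals, one per connected component of its Dynkin diagram, so g ≅ B_2 ⊕ E_8 (dimension 10 + 248 = 258).

B_2 + E_8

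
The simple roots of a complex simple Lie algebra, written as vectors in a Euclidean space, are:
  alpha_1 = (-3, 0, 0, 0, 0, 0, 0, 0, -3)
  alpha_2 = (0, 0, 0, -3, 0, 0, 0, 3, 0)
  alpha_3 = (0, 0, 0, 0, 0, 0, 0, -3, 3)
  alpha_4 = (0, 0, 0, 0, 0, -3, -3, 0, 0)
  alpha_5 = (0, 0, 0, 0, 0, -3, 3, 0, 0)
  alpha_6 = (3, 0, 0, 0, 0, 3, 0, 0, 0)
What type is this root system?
type D_6

Compute the Cartan integers a_ij = 2(alpha_i, alpha_j)/(alpha_j, alpha_j); the resulting 6x6 Cartan matrix is
[[2, 0, -1, 0, 0, -1], [0, 2, -1, 0, 0, 0], [-1, -1, 2, 0, 0, 0], [0, 0, 0, 2, 0, -1], [0, 0, 0, 0, 2, -1], [-1, 0, 0, -1, -1, 2]].
All simple roots have the same length, so the diagram is simply laced. The associated Dynkin diagram is a chain of 4 nodes with a fork of two nodes at one end (D_6), so the type is D_6 (the algebra so(12)).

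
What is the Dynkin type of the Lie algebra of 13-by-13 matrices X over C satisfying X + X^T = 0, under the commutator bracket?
This is so(13) with 13 odd, which has dimension 13(13-1)/2 = 78 and rank (13-1)/2 = 6. In the classification of classical Lie algebras, the orthogonal algebra so(2n+1) in an odd number of variables has type B_n; here n = 6, so the Dynkin diagram is a chain of 6 nodes with a double edge at one end; the terminal node there is the unique short simple root (B_6). Hence the type is B_6.

B6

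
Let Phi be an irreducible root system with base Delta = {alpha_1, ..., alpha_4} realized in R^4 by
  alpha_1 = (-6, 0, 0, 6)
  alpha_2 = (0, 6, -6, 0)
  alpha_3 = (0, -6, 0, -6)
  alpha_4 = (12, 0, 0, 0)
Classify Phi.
C_4

Compute the Cartan integers a_ij = 2(alpha_i, alpha_j)/(alpha_j, alpha_j); the resulting 4x4 Cartan matrix is
[[2, 0, -1, -1], [0, 2, -1, 0], [-1, -1, 2, 0], [-2, 0, 0, 2]].
The roots have two lengths (squared-length ratio 2:1); the short ones are alpha_{1,2,3}. The associated Dynkin diagram is a chain of 4 nodes with a double edge at one end; the terminal node there is the unique long simple root (C_4), so the type is C_4 (the algebra sp(8)).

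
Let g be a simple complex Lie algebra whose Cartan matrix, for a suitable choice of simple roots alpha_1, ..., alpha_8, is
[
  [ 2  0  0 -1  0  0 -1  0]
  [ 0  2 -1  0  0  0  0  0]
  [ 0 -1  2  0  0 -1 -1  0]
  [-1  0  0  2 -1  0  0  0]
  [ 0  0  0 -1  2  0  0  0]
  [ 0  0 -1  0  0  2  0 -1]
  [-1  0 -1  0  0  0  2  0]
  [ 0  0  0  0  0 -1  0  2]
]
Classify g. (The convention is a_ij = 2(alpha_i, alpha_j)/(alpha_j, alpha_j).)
The matrix has rank 8 with 2's on the diagonal. Reading the off-diagonal entries as Dynkin edges (a single edge where a_ij = a_ji = -1; a double or triple edge where a_ij * a_ji = 2 or 3), the diagram is a chain of 7 nodes with one extra node attached to the third node from one end (E_8). One simple-root ordering that puts it in standard form is (alpha_8, alpha_2, alpha_6, alpha_3, alpha_7, alpha_1, alpha_4, alpha_5). So the algebra is type E_8.

E_8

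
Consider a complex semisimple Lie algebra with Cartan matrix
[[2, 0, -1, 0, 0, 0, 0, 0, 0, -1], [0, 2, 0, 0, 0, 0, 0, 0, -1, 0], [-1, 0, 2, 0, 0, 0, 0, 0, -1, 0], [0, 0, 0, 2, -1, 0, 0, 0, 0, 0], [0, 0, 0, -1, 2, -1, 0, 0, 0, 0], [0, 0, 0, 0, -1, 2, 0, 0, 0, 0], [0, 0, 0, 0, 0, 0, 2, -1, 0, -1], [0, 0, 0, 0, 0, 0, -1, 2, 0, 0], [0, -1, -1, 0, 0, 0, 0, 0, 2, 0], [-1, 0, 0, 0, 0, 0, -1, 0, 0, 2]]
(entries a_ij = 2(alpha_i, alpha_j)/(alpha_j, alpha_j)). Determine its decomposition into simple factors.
type A_3 + type A_7

The diagram associated to this matrix has two connected components: the simple roots {alpha_4, alpha_5, alpha_6} form a chain of 3 nodes with single edges (A_3), and {alpha_1, alpha_2, alpha_3, alpha_7, alpha_8, alpha_9, alpha_10} form a chain of 7 nodes with single edges (A_7). A semisimple Lie algebra decomposes uniquely as the direct sum of simple ideals, one per connected component of its Dynkin diagram, so g ≅ A_3 ⊕ A_7 (dimension 15 + 63 = 78).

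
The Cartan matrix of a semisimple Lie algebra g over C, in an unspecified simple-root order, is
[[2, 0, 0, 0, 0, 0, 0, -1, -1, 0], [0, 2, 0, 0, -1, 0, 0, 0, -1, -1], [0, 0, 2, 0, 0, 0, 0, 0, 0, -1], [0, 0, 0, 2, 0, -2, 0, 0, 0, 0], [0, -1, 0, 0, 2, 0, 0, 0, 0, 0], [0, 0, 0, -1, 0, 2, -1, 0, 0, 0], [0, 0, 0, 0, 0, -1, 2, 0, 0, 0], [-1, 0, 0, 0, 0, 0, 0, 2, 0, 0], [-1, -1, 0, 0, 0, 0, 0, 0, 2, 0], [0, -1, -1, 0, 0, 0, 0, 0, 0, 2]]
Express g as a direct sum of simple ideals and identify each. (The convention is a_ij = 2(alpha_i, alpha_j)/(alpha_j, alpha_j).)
The diagram associated to this matrix has two connected components: the simple roots {alpha_4, alpha_6, alpha_7} form a chain of 3 nodes with a double edge at one end; the terminal node there is the unique long simple root (C_3), and {alpha_1, alpha_2, alpha_3, alpha_5, alpha_8, alpha_9, alpha_10} form a chain of 6 nodes with one extra node attached to the third node from one end (E_7). A semisimple Lie algebra decomposes uniquely as the direct sum of simple ideals, one per connected component of its Dynkin diagram, so g ≅ C_3 ⊕ E_7 (dimension 21 + 133 = 154).

C3 + E7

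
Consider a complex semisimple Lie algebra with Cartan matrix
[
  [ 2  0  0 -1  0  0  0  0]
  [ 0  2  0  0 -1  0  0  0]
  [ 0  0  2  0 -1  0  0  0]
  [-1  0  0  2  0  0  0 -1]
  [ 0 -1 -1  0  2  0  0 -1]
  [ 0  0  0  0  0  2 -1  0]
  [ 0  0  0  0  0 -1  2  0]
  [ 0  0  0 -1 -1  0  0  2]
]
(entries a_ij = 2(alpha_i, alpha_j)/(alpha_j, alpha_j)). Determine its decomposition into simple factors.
A_2 (sl(3)) ⊕ D_6 (so(12))

The diagram associated to this matrix has two connected components: the simple roots {alpha_6, alpha_7} form a chain of 2 nodes with single edges (A_2), and {alpha_1, alpha_2, alpha_3, alpha_4, alpha_5, alpha_8} form a chain of 4 nodes with a fork of two nodes at one end (D_6). A semisimple Lie algebra decomposes uniquely as the direct sum of simple ideals, one per connected component of its Dynkin diagram, so g ≅ A_2 ⊕ D_6 (dimension 8 + 66 = 74).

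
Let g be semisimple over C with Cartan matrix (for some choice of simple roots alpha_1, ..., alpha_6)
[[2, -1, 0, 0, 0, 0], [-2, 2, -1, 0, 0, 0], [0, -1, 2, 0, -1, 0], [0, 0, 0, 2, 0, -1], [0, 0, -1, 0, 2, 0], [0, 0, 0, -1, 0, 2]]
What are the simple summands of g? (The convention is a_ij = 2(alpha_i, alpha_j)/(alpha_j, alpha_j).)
The diagram associated to this matrix has two connected components: the simple roots {alpha_4, alpha_6} form a chain of 2 nodes with single edges (A_2), and {alpha_1, alpha_2, alpha_3, alpha_5} form a chain of 4 nodes with a double edge at one end; the terminal node there is the unique short simple root (B_4). A semisimple Lie algebra decomposes uniquely as the direct sum of simple ideals, one per connected component of its Dynkin diagram, so g ≅ A_2 ⊕ B_4 (dimension 8 + 36 = 44).

A_2 + B_4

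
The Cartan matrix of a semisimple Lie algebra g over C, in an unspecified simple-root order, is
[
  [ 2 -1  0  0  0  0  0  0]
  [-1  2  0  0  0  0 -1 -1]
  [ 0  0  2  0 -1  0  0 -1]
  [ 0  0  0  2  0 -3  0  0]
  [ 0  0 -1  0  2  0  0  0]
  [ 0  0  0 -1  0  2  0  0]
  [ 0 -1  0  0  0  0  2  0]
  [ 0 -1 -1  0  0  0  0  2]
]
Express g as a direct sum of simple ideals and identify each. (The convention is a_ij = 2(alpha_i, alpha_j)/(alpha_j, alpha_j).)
The diagram associated to this matrix has two connected components: the simple roots {alpha_1, alpha_2, alpha_3, alpha_5, alpha_7, alpha_8} form a chain of 4 nodes with a fork of two nodes at one end (D_6), and {alpha_4, alpha_6} form two nodes joined by a triple edge (G_2). A semisimple Lie algebra decomposes uniquely as the direct sum of simple ideals, one per connected component of its Dynkin diagram, so g ≅ D_6 ⊕ G_2 (dimension 66 + 14 = 80).

D6 + G2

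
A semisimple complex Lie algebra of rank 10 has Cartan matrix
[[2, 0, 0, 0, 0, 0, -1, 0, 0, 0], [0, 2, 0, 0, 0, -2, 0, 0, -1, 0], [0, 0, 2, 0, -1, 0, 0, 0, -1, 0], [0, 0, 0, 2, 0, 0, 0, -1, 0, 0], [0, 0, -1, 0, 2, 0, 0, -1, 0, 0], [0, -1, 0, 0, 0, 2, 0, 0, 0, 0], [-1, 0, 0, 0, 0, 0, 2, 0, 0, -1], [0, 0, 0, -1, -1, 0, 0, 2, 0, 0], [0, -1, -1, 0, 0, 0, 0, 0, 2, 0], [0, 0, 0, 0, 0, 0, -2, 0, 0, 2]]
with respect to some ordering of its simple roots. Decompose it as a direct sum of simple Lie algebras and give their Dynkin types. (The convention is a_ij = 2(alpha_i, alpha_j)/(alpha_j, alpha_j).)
The diagram associated to this matrix has two connected components: the simple roots {alpha_2, alpha_3, alpha_4, alpha_5, alpha_6, alpha_8, alpha_9} form a chain of 7 nodes with a double edge at one end; the terminal node there is the unique short simple root (B_7), and {alpha_1, alpha_7, alpha_10} form a chain of 3 nodes with a double edge at one end; the terminal node there is the unique long simple root (C_3). A semisimple Lie algebra decomposes uniquely as the direct sum of simple ideals, one per connected component of its Dynkin diagram, so g ≅ B_7 ⊕ C_3 (dimension 105 + 21 = 126).

B7 ⊕ C3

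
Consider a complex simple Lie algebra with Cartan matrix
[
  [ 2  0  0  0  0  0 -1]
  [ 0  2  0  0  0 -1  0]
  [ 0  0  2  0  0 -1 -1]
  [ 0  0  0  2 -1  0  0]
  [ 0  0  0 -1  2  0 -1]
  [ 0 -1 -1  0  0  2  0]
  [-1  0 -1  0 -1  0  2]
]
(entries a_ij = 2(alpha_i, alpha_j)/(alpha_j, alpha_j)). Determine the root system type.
type E_7

The matrix has rank 7 with 2's on the diagonal. Reading the off-diagonal entries as Dynkin edges (a single edge where a_ij = a_ji = -1; a double or triple edge where a_ij * a_ji = 2 or 3), the diagram is a chain of 6 nodes with one extra node attached to the third node from one end (E_7). One simple-root ordering that puts it in standard form is (alpha_4, alpha_1, alpha_5, alpha_7, alpha_3, alpha_6, alpha_2). So the algebra is type E_7.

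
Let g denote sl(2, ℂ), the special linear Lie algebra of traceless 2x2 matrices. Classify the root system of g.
This is sl(2), which has dimension 2^2 - 1 = 3 and rank 2 - 1 = 1 (a Cartan subalgebra is the diagonal traceless matrices). In the classification of classical Lie algebras, the special linear algebra sl(n+1) has type A_n; here n = 1, so the Dynkin diagram is a chain of 1 nodes with single edges (A_1). Hence the type is A_1.

A_1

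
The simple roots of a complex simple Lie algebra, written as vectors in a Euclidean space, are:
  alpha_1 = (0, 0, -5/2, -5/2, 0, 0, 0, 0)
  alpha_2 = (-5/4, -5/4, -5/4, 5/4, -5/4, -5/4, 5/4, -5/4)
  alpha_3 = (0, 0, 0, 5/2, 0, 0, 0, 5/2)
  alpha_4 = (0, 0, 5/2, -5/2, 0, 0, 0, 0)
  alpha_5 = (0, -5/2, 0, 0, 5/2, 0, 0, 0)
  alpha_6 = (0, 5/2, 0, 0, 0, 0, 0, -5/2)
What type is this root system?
Compute the Cartan integers a_ij = 2(alpha_i, alpha_j)/(alpha_j, alpha_j); the resulting 6x6 Cartan matrix is
[[2, 0, -1, 0, 0, 0], [0, 2, 0, -1, 0, 0], [-1, 0, 2, -1, 0, -1], [0, -1, -1, 2, 0, 0], [0, 0, 0, 0, 2, -1], [0, 0, -1, 0, -1, 2]].
All simple roots have the same length, so the diagram is simply laced. The associated Dynkin diagram is a chain of 5 nodes with one extra node attached to the third node from one end (E_6), so the type is E_6.

E_6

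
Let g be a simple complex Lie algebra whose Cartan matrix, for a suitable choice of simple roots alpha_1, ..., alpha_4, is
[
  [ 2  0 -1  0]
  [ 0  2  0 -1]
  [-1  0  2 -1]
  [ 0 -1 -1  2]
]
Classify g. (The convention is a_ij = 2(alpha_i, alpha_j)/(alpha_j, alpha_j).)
A_4 (sl(5))

The matrix has rank 4 with 2's on the diagonal. Reading the off-diagonal entries as Dynkin edges (a single edge where a_ij = a_ji = -1; a double or triple edge where a_ij * a_ji = 2 or 3), the diagram is a chain of 4 nodes with single edges (A_4). One simple-root ordering that puts it in standard form is (alpha_2, alpha_4, alpha_3, alpha_1). So the algebra is type A_4, i.e. sl(5).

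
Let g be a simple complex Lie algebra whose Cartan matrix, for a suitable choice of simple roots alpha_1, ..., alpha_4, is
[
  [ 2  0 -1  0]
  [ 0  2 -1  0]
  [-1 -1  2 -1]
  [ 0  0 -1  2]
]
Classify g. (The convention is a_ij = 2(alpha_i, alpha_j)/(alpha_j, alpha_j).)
The matrix has rank 4 with 2's on the diagonal. Reading the off-diagonal entries as Dynkin edges (a single edge where a_ij = a_ji = -1; a double or triple edge where a_ij * a_ji = 2 or 3), the diagram is a chain of 2 nodes with a fork of two nodes at one end (D_4). One simple-root ordering that puts it in standard form is (alpha_4, alpha_3, alpha_1, alpha_2). So the algebra is type D_4, i.e. so(8).

D4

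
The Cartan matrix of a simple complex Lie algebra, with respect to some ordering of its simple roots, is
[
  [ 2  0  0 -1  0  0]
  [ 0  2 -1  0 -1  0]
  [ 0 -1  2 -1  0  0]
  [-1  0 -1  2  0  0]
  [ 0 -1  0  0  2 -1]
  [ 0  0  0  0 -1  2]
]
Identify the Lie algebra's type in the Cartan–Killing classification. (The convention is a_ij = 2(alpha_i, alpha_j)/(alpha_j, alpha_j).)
The matrix has rank 6 with 2's on the diagonal. Reading the off-diagonal entries as Dynkin edges (a single edge where a_ij = a_ji = -1; a double or triple edge where a_ij * a_ji = 2 or 3), the diagram is a chain of 6 nodes with single edges (A_6). One simple-root ordering that puts it in standard form is (alpha_1, alpha_4, alpha_3, alpha_2, alpha_5, alpha_6). So the algebra is type A_6, i.e. sl(7).

A6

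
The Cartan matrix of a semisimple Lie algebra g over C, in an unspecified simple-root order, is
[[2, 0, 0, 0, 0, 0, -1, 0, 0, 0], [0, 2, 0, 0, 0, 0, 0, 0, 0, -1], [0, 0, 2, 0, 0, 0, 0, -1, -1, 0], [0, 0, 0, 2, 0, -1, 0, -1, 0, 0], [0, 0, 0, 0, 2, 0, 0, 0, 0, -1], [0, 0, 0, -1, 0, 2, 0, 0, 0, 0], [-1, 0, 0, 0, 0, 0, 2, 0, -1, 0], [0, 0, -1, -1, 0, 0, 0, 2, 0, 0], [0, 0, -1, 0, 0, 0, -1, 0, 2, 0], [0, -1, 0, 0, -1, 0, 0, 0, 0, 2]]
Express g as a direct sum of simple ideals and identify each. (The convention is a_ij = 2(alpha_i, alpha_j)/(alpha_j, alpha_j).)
A_3 (sl(4)) ⊕ A_7 (sl(8))

The diagram associated to this matrix has two connected components: the simple roots {alpha_2, alpha_5, alpha_10} form a chain of 3 nodes with single edges (A_3), and {alpha_1, alpha_3, alpha_4, alpha_6, alpha_7, alpha_8, alpha_9} form a chain of 7 nodes with single edges (A_7). A semisimple Lie algebra decomposes uniquely as the direct sum of simple ideals, one per connected component of its Dynkin diagram, so g ≅ A_3 ⊕ A_7 (dimension 15 + 63 = 78).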